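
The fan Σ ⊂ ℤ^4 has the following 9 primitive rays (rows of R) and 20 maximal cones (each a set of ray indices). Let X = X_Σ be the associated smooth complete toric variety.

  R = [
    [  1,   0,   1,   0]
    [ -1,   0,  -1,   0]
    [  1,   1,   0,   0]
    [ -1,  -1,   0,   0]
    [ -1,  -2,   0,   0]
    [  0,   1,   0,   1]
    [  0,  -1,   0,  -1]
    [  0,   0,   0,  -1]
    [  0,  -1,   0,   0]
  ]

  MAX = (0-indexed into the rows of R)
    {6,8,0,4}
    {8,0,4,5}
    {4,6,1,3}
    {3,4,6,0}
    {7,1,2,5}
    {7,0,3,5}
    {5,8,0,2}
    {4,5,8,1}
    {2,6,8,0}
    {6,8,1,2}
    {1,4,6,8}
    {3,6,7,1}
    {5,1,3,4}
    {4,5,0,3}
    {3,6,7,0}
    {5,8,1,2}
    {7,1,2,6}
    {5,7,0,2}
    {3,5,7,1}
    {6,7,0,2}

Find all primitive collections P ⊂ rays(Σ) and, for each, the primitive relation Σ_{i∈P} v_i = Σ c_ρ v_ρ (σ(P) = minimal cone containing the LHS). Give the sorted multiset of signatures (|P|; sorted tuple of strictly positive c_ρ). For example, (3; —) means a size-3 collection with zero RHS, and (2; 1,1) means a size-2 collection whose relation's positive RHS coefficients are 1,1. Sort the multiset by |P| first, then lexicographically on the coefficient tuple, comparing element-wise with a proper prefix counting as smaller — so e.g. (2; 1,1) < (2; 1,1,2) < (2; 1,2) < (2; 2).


7 collections generate NE(X_Σ); each relation:

  P={0,1}:  v_{0} + v_{1} = 0 — sig = (2; —)
  P={2,3}:  v_{2} + v_{3} = 0 — sig = (2; —)
  P={5,6}:  v_{5} + v_{6} = 0 — sig = (2; —)
  P={2,4}:  v_{2} + v_{4} = v_{8} — sig = (2; 1)
  P={3,8}:  v_{3} + v_{8} = v_{4} — sig = (2; 1)
  P={7,8}:  v_{7} + v_{8} = v_{6} — sig = (2; 1)
  P={4,7}:  v_{4} + v_{7} = v_{3} + v_{6} — sig = (2; 1,1)

so the primitive-relation signature multiset is
    (2; —)
    (2; —)
    (2; —)
    (2; 1)
    (2; 1)
    (2; 1)
    (2; 1,1)


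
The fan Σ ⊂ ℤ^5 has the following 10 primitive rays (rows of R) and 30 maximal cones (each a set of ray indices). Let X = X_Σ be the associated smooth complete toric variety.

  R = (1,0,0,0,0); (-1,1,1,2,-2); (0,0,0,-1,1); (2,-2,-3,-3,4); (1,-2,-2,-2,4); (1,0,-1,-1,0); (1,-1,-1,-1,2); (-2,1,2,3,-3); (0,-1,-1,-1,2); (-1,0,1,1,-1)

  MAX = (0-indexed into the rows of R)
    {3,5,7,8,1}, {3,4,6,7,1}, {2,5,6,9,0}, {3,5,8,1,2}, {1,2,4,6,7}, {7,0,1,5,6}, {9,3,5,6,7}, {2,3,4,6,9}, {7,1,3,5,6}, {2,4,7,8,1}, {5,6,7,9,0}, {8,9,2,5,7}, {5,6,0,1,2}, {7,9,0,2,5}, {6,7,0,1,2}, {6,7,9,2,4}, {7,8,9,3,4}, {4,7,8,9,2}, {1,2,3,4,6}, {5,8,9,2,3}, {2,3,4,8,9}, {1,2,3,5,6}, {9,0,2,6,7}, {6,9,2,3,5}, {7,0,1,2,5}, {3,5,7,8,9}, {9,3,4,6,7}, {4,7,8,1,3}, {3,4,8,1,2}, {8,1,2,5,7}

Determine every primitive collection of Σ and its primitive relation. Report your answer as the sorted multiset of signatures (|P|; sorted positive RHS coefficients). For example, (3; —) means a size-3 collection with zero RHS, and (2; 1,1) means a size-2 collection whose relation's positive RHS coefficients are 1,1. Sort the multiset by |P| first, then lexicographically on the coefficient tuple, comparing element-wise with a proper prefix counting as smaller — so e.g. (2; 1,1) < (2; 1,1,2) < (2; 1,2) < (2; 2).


|primitive collections| = 8. Relations:

  {0,8}:  v_{0} + v_{8} = v_{6}  →  sig = (2; 1)
  {1,9}:  v_{1} + v_{9} = v_{7}  →  sig = (2; 1)
  {4,5}:  v_{4} + v_{5} = v_{3}  →  sig = (2; 1)
  {6,8}:  v_{6} + v_{8} = v_{4}  →  sig = (2; 1)
  {0,3}:  v_{0} + v_{3} = v_{5} + 2·v_{6}  →  sig = (2; 1,2)
  {0,4}:  v_{0} + v_{4} = 2·v_{6}  →  sig = (2; 2)
  {2,3,7}:  v_{2} + v_{3} + v_{7} = v_{8}  →  sig = (3; 1)
  {2,5,6,7}:  v_{2} + v_{5} + v_{6} + v_{7} = 0  →  sig = (4; —)

so the primitive-relation signature multiset is
    (2; 1)
    (2; 1)
    (2; 1)
    (2; 1)
    (2; 1,2)
    (2; 2)
    (3; 1)
    (4; —)


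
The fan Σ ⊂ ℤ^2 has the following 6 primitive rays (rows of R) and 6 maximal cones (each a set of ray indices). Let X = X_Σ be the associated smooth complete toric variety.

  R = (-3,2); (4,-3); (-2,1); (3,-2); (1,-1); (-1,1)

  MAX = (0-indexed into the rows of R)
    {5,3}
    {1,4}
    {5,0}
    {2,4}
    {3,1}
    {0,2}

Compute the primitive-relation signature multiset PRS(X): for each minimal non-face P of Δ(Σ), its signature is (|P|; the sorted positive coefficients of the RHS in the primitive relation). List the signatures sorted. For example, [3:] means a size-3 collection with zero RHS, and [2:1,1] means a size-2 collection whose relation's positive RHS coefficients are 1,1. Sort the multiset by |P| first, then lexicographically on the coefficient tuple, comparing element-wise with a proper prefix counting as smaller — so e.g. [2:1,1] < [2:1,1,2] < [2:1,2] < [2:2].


9 collections generate NE(X_Σ); each relation:

  P={0,3}:  v_{0} + v_{3} = 0 ; sig = [2:]
  P={4,5}:  v_{4} + v_{5} = 0 ; sig = [2:]
  P={0,1}:  v_{0} + v_{1} = v_{4} ; sig = [2:1]
  P={0,4}:  v_{0} + v_{4} = v_{2} ; sig = [2:1]
  P={1,5}:  v_{1} + v_{5} = v_{3} ; sig = [2:1]
  P={2,3}:  v_{2} + v_{3} = v_{4} ; sig = [2:1]
  P={2,5}:  v_{2} + v_{5} = v_{0} ; sig = [2:1]
  P={3,4}:  v_{3} + v_{4} = v_{1} ; sig = [2:1]
  P={1,2}:  v_{1} + v_{2} = 2·v_{4} ; sig = [2:2]

Sorted signature multiset PRS(X):
    |P|=2: 9 collections, coeffs (), (), (1), (1), (1), (1), (1), (1), (2)


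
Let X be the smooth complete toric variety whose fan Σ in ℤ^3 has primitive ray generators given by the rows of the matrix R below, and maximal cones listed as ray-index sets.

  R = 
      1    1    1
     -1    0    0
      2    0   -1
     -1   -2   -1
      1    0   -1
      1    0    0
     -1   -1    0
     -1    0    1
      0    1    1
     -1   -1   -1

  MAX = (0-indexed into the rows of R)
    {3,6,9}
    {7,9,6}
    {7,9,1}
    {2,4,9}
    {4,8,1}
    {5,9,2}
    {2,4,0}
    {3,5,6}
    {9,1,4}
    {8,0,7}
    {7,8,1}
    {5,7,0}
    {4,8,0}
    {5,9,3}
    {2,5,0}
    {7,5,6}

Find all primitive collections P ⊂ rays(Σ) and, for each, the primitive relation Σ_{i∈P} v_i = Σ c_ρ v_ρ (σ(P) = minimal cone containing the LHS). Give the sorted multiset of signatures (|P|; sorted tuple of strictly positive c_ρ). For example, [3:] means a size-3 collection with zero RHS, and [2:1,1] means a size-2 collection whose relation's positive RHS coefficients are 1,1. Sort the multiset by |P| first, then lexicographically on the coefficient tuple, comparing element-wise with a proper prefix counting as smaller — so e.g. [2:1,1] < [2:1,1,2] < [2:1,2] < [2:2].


Minimal non-faces — 23 found among 10 rays, 16 max cones:

  • {0,9}:  v_{0} + v_{9} = 0  so sig = [2:]
  • {1,5}:  v_{1} + v_{5} = 0  so sig = [2:]
  • {4,7}:  v_{4} + v_{7} = 0  so sig = [2:]
  • {0,1}:  v_{0} + v_{1} = v_{8}  so sig = [2:1]
  • {1,2}:  v_{1} + v_{2} = v_{4}  so sig = [2:1]
  • {2,7}:  v_{2} + v_{7} = v_{5}  so sig = [2:1]
  • {3,8}:  v_{3} + v_{8} = v_{6}  so sig = [2:1]
  • {4,5}:  v_{4} + v_{5} = v_{2}  so sig = [2:1]
  • {5,8}:  v_{5} + v_{8} = v_{0}  so sig = [2:1]
  • {6,8}:  v_{6} + v_{8} = v_{7}  so sig = [2:1]
  • {8,9}:  v_{8} + v_{9} = v_{1}  so sig = [2:1]
  • {0,3}:  v_{0} + v_{3} = v_{5} + v_{6}  so sig = [2:1,1]
  • {0,6}:  v_{0} + v_{6} = v_{5} + v_{7}  so sig = [2:1,1]
  • {1,3}:  v_{1} + v_{3} = v_{6} + v_{9}  so sig = [2:1,1]
  • {1,6}:  v_{1} + v_{6} = v_{7} + v_{9}  so sig = [2:1,1]
  • {2,8}:  v_{2} + v_{8} = v_{0} + v_{4}  so sig = [2:1,1]
  • {4,6}:  v_{4} + v_{6} = v_{5} + v_{9}  so sig = [2:1,1]
  • {2,6}:  v_{2} + v_{6} = 2·v_{5} + v_{9}  so sig = [2:1,2]
  • {3,7}:  v_{3} + v_{7} = 2·v_{6}  so sig = [2:2]
  • {3,4}:  v_{3} + v_{4} = 2·v_{5} + 2·v_{9}  so sig = [2:2,2]
  • {2,3}:  v_{2} + v_{3} = 3·v_{5} + 2·v_{9}  so sig = [2:2,3]
  • {5,6,9}:  v_{5} + v_{6} + v_{9} = v_{3}  so sig = [3:1]
  • {5,7,9}:  v_{5} + v_{7} + v_{9} = v_{6}  so sig = [3:1]

Hence PRS(X_Σ) =
[[2:], [2:], [2:], [2:1], [2:1], [2:1], [2:1], [2:1], [2:1], [2:1], [2:1], [2:1,1], [2:1,1], [2:1,1], [2:1,1], [2:1,1], [2:1,1], [2:1,2], [2:2], [2:2,2], [2:2,3], [3:1], [3:1]]


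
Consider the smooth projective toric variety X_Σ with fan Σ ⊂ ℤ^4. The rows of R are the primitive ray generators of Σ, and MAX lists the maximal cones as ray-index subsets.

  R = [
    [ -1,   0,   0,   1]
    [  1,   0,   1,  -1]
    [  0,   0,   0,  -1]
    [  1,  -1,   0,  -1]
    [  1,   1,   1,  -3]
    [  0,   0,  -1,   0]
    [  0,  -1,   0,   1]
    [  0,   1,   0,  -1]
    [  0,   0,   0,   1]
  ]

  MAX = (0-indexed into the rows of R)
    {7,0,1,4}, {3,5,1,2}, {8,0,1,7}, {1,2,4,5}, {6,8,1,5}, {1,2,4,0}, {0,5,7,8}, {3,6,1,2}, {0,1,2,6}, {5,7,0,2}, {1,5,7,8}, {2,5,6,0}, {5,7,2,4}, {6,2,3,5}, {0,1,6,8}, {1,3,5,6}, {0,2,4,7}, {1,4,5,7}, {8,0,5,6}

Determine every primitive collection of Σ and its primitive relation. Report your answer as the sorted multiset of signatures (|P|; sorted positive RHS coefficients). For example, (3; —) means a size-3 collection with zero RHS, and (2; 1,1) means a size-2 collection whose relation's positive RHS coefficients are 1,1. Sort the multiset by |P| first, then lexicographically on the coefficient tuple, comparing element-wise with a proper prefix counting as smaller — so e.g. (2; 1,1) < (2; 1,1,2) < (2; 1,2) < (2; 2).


|primitive collections| = 12. Relations:

  P = {2,8}:  v_{2} + v_{8} = 0 — sig = (2; —)
  P = {6,7}:  v_{6} + v_{7} = 0 — sig = (2; —)
  P = {0,3}:  v_{0} + v_{3} = v_{2} + v_{6} — sig = (2; 1,1)
  P = {4,6}:  v_{4} + v_{6} = v_{1} + v_{2} — sig = (2; 1,1)
  P = {4,8}:  v_{4} + v_{8} = v_{1} + v_{7} — sig = (2; 1,1)
  P = {3,7}:  v_{3} + v_{7} = v_{1} + v_{2} + v_{5} — sig = (2; 1,1,1)
  P = {3,8}:  v_{3} + v_{8} = v_{1} + v_{5} + v_{6} — sig = (2; 1,1,1)
  P = {3,4}:  v_{3} + v_{4} = 2·v_{1} + 2·v_{2} + v_{5} — sig = (2; 1,2,2)
  P = {0,1,5}:  v_{0} + v_{1} + v_{5} = 0 — sig = (3; —)
  P = {1,2,7}:  v_{1} + v_{2} + v_{7} = v_{4} — sig = (3; 1)
  P = {0,4,5}:  v_{0} + v_{4} + v_{5} = v_{2} + v_{7} — sig = (3; 1,1)
  P = {1,2,5,6}:  v_{1} + v_{2} + v_{5} + v_{6} = v_{3} — sig = (4; 1)

so the primitive-relation signature multiset is
{ (2; —) ×2,  (2; 1,1) ×3,  (2; 1,1,1) ×2,  (2; 1,2,2),  (3; —),  (3; 1),  (3; 1,1),  (4; 1) }


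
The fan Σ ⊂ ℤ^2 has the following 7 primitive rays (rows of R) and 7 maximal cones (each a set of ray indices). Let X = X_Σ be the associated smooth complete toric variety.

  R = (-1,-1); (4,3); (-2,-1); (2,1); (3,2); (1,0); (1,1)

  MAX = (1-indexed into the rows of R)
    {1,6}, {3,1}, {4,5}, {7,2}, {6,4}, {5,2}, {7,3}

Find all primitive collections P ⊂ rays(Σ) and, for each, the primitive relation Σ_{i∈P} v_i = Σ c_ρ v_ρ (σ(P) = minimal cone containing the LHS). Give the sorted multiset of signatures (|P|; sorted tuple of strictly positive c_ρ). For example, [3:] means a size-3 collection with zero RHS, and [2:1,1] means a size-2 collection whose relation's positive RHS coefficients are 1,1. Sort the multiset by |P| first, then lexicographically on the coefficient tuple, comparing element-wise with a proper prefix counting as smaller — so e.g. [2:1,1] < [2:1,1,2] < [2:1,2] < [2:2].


14 collections generate NE(X_Σ); each relation:

  • {1,7}:  v_{1} + v_{7} = 0  ⇒ sig = [2:]
  • {3,4}:  v_{3} + v_{4} = 0  ⇒ sig = [2:]
  • {1,2}:  v_{1} + v_{2} = v_{5}  ⇒ sig = [2:1]
  • {1,4}:  v_{1} + v_{4} = v_{6}  ⇒ sig = [2:1]
  • {1,5}:  v_{1} + v_{5} = v_{4}  ⇒ sig = [2:1]
  • {3,5}:  v_{3} + v_{5} = v_{7}  ⇒ sig = [2:1]
  • {3,6}:  v_{3} + v_{6} = v_{1}  ⇒ sig = [2:1]
  • {4,7}:  v_{4} + v_{7} = v_{5}  ⇒ sig = [2:1]
  • {5,7}:  v_{5} + v_{7} = v_{2}  ⇒ sig = [2:1]
  • {6,7}:  v_{6} + v_{7} = v_{4}  ⇒ sig = [2:1]
  • {2,6}:  v_{2} + v_{6} = v_{4} + v_{5}  ⇒ sig = [2:1,1]
  • {2,3}:  v_{2} + v_{3} = 2·v_{7}  ⇒ sig = [2:2]
  • {2,4}:  v_{2} + v_{4} = 2·v_{5}  ⇒ sig = [2:2]
  • {5,6}:  v_{5} + v_{6} = 2·v_{4}  ⇒ sig = [2:2]

Hence PRS(X_Σ) =
[[2:], [2:], [2:1], [2:1], [2:1], [2:1], [2:1], [2:1], [2:1], [2:1], [2:1,1], [2:2], [2:2], [2:2]]


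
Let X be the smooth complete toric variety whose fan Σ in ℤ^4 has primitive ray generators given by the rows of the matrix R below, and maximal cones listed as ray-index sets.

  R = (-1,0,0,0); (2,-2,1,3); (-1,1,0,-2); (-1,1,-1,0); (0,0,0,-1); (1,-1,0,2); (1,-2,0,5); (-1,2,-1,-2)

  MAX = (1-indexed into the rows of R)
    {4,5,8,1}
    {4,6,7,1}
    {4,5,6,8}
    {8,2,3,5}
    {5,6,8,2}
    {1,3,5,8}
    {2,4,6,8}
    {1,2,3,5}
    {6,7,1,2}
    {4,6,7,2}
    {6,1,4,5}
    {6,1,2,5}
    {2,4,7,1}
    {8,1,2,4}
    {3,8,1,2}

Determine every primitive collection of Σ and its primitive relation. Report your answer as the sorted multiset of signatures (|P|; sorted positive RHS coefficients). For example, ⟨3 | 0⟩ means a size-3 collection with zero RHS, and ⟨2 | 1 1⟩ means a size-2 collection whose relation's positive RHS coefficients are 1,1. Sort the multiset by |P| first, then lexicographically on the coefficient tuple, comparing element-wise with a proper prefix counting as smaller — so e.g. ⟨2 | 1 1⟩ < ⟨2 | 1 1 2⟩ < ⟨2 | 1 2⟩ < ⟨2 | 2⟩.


Σ has 9 primitive collections:

  {3,6}:  v_{3} + v_{6} = 0  ⇒ sig = ⟨2 | 0⟩
  {3,4}:  v_{3} + v_{4} = v_{1} + v_{8}  ⇒ sig = ⟨2 | 1 1⟩
  {3,7}:  v_{3} + v_{7} = v_{1} + v_{2} + v_{4}  ⇒ sig = ⟨2 | 1 1 1⟩
  {5,7}:  v_{5} + v_{7} = v_{1} + 2·v_{6}  ⇒ sig = ⟨2 | 1 2⟩
  {7,8}:  v_{7} + v_{8} = v_{2} + 2·v_{4}  ⇒ sig = ⟨2 | 1 2⟩
  {1,6,8}:  v_{1} + v_{6} + v_{8} = v_{4}  ⇒ sig = ⟨3 | 1⟩
  {2,4,5}:  v_{2} + v_{4} + v_{5} = v_{6}  ⇒ sig = ⟨3 | 1⟩
  {1,2,5,8}:  v_{1} + v_{2} + v_{5} + v_{8} = 0  ⇒ sig = ⟨4 | 0⟩
  {1,2,4,6}:  v_{1} + v_{2} + v_{4} + v_{6} = v_{7}  ⇒ sig = ⟨4 | 1⟩

Hence PRS(X_Σ) =
{ ⟨2 | 0⟩,  ⟨2 | 1 1⟩,  ⟨2 | 1 1 1⟩,  ⟨2 | 1 2⟩ ×2,  ⟨3 | 1⟩ ×2,  ⟨4 | 0⟩,  ⟨4 | 1⟩ }


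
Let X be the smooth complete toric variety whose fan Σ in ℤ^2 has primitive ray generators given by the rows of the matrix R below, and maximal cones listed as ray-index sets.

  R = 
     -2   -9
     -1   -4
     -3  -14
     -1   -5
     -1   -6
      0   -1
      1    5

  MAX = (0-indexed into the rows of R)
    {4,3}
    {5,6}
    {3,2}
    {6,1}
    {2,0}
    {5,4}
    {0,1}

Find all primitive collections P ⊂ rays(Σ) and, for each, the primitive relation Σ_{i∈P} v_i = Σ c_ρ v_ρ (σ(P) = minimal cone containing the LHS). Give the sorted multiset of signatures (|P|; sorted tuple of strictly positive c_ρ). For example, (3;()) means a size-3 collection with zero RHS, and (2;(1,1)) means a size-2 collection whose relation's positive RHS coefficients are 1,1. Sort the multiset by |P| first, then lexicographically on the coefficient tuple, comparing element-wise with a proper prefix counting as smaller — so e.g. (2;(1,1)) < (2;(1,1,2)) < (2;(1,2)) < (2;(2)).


The 14 primitive collections of Σ (r=7, n=2):

  {3,6}:  v_{3} + v_{6} = 0 ; sig = (2;())
  {0,3}:  v_{0} + v_{3} = v_{2} ; sig = (2;(1))
  {0,6}:  v_{0} + v_{6} = v_{1} ; sig = (2;(1))
  {1,3}:  v_{1} + v_{3} = v_{0} ; sig = (2;(1))
  {1,5}:  v_{1} + v_{5} = v_{3} ; sig = (2;(1))
  {2,6}:  v_{2} + v_{6} = v_{0} ; sig = (2;(1))
  {3,5}:  v_{3} + v_{5} = v_{4} ; sig = (2;(1))
  {4,6}:  v_{4} + v_{6} = v_{5} ; sig = (2;(1))
  {0,5}:  v_{0} + v_{5} = 2·v_{3} ; sig = (2;(2))
  {1,2}:  v_{1} + v_{2} = 2·v_{0} ; sig = (2;(2))
  {1,4}:  v_{1} + v_{4} = 2·v_{3} ; sig = (2;(2))
  {0,4}:  v_{0} + v_{4} = 3·v_{3} ; sig = (2;(3))
  {2,5}:  v_{2} + v_{5} = 3·v_{3} ; sig = (2;(3))
  {2,4}:  v_{2} + v_{4} = 4·v_{3} ; sig = (2;(4))

Signatures (|P|; sorted positive RHS coefficients), sorted:
    (2;())
    (2;(1))
    (2;(1))
    (2;(1))
    (2;(1))
    (2;(1))
    (2;(1))
    (2;(1))
    (2;(2))
    (2;(2))
    (2;(2))
    (2;(3))
    (2;(3))
    (2;(4))


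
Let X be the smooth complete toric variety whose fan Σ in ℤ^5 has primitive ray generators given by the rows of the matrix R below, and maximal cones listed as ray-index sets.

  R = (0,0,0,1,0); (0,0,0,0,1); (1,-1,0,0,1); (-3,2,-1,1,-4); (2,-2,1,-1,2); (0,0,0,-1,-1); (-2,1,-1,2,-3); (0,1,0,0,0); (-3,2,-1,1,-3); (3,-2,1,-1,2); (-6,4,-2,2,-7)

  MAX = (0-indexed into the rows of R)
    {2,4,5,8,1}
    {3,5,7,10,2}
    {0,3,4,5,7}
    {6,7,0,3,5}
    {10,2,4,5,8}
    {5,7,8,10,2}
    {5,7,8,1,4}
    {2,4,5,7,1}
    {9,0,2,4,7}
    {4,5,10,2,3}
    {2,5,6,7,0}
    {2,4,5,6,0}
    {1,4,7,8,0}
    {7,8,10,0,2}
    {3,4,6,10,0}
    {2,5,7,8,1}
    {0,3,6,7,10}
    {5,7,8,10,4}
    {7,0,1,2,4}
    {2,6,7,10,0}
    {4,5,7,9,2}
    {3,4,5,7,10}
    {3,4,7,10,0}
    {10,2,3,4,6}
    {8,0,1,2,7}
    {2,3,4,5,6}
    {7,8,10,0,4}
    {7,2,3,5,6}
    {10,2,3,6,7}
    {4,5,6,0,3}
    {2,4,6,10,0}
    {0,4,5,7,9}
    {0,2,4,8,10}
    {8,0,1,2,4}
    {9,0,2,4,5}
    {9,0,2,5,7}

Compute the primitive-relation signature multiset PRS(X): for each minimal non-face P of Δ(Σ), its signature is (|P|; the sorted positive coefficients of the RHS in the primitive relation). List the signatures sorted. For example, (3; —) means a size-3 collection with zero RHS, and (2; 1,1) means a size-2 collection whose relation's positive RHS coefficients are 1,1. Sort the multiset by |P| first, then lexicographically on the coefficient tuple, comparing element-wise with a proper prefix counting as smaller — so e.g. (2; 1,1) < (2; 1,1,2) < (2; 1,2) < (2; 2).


Primitive collections (20):

  {1,3}:  v_{1} + v_{3} = v_{8} ; sig = (2; 1)
  {3,8}:  v_{3} + v_{8} = v_{10} ; sig = (2; 1)
  {8,9}:  v_{8} + v_{9} = v_{0} + v_{5} ; sig = (2; 1,1)
  {1,6}:  v_{1} + v_{6} = v_{0} + v_{2} + v_{8} ; sig = (2; 1,1,1)
  {1,9}:  v_{1} + v_{9} = v_{2} + v_{4} + v_{7} ; sig = (2; 1,1,1)
  {6,8}:  v_{6} + v_{8} = v_{0} + v_{2} + v_{10} ; sig = (2; 1,1,1)
  {9,10}:  v_{9} + v_{10} = v_{0} + v_{3} + v_{5} ; sig = (2; 1,1,1)
  {6,9}:  v_{6} + v_{9} = 3·v_{0} + v_{2} + 2·v_{5} ; sig = (2; 1,2,3)
  {1,10}:  v_{1} + v_{10} = 2·v_{8} ; sig = (2; 2)
  {3,9}:  v_{3} + v_{9} = 2·v_{0} + 2·v_{5} ; sig = (2; 2,2)
  {0,1,5}:  v_{0} + v_{1} + v_{5} = 0 ; sig = (3; —)
  {0,2,3}:  v_{0} + v_{2} + v_{3} = v_{6} ; sig = (3; 1)
  {0,5,8}:  v_{0} + v_{5} + v_{8} = v_{3} ; sig = (3; 1)
  {4,6,7}:  v_{4} + v_{6} + v_{7} = 2·v_{0} + v_{5} ; sig = (3; 1,2)
  {5,6,10}:  v_{5} + v_{6} + v_{10} = v_{2} + 3·v_{3} ; sig = (3; 1,3)
  {0,5,10}:  v_{0} + v_{5} + v_{10} = 2·v_{3} ; sig = (3; 2)
  {2,4,7,8}:  v_{2} + v_{4} + v_{7} + v_{8} = 0 ; sig = (4; —)
  {2,4,7,10}:  v_{2} + v_{4} + v_{7} + v_{10} = v_{3} ; sig = (4; 1)
  {2,3,4,7}:  v_{2} + v_{3} + v_{4} + v_{7} = v_{0} + v_{5} ; sig = (4; 1,1)
  {0,2,4,5,7}:  v_{0} + v_{2} + v_{4} + v_{5} + v_{7} = v_{9} ; sig = (5; 1)

Hence PRS(X_Σ) =
    |P|=2: 10 collections, coeffs (1), (1), (1,1), (1,1,1), (1,1,1), (1,1,1), (1,1,1), (1,2,3), (2), (2,2)
    |P|=3: 6 collections, coeffs (), (1), (1), (1,2), (1,3), (2)
    |P|=4: 3 collections, coeffs (), (1), (1,1)
    |P|=5: 1 collection, coeffs (1)


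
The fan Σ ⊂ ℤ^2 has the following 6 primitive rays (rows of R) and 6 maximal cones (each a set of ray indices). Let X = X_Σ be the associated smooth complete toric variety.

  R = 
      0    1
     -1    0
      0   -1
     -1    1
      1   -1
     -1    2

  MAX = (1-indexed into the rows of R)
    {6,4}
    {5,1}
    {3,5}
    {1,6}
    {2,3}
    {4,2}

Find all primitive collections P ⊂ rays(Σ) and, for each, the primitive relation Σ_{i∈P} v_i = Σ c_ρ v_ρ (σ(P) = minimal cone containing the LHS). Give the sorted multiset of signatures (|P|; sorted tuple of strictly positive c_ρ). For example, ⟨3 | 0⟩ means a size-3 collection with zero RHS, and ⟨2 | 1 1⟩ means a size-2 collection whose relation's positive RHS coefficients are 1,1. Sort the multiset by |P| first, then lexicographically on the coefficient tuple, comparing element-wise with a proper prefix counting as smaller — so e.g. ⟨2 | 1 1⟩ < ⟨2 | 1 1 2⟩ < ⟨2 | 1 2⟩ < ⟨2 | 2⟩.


Δ(Σ) — 6 vertices, 9 min non-faces:

  • {1,3}:  v_{1} + v_{3} = 0  ⇒ sig = ⟨2 | 0⟩
  • {4,5}:  v_{4} + v_{5} = 0  ⇒ sig = ⟨2 | 0⟩
  • {1,2}:  v_{1} + v_{2} = v_{4}  ⇒ sig = ⟨2 | 1⟩
  • {1,4}:  v_{1} + v_{4} = v_{6}  ⇒ sig = ⟨2 | 1⟩
  • {2,5}:  v_{2} + v_{5} = v_{3}  ⇒ sig = ⟨2 | 1⟩
  • {3,4}:  v_{3} + v_{4} = v_{2}  ⇒ sig = ⟨2 | 1⟩
  • {3,6}:  v_{3} + v_{6} = v_{4}  ⇒ sig = ⟨2 | 1⟩
  • {5,6}:  v_{5} + v_{6} = v_{1}  ⇒ sig = ⟨2 | 1⟩
  • {2,6}:  v_{2} + v_{6} = 2·v_{4}  ⇒ sig = ⟨2 | 2⟩

so the primitive-relation signature multiset is
{ ⟨2 | 0⟩ ×2,  ⟨2 | 1⟩ ×6,  ⟨2 | 2⟩ }


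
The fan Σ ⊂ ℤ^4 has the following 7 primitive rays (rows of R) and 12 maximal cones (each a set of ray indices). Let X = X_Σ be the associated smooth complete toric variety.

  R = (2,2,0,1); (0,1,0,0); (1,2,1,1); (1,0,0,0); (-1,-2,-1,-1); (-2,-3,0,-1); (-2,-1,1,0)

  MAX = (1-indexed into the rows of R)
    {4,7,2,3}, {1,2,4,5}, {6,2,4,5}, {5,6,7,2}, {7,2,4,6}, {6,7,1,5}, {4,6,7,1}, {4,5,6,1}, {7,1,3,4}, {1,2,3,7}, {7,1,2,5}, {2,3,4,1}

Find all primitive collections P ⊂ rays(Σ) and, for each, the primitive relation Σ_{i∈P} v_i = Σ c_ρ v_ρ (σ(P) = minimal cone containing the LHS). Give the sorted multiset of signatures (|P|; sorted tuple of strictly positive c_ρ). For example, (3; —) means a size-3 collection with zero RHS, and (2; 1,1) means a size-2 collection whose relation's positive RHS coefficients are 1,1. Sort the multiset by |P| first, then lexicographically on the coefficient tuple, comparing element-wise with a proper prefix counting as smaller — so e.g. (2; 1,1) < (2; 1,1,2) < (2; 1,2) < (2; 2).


Δ(Σ) — 7 vertices, 5 min non-faces:

  P = {3,5}:  v_{3} + v_{5} = 0  ⟹  sig = (2; —)
  P = {3,6}:  v_{3} + v_{6} = v_{4} + v_{7}  ⟹  sig = (2; 1,1)
  P = {1,2,6}:  v_{1} + v_{2} + v_{6} = 0  ⟹  sig = (3; —)
  P = {4,5,7}:  v_{4} + v_{5} + v_{7} = v_{6}  ⟹  sig = (3; 1)
  P = {1,2,4,7}:  v_{1} + v_{2} + v_{4} + v_{7} = v_{3}  ⟹  sig = (4; 1)

so the primitive-relation signature multiset is
    |P|=2: 2 collections, coeffs (), (1,1)
    |P|=3: 2 collections, coeffs (), (1)
    |P|=4: 1 collection, coeffs (1)


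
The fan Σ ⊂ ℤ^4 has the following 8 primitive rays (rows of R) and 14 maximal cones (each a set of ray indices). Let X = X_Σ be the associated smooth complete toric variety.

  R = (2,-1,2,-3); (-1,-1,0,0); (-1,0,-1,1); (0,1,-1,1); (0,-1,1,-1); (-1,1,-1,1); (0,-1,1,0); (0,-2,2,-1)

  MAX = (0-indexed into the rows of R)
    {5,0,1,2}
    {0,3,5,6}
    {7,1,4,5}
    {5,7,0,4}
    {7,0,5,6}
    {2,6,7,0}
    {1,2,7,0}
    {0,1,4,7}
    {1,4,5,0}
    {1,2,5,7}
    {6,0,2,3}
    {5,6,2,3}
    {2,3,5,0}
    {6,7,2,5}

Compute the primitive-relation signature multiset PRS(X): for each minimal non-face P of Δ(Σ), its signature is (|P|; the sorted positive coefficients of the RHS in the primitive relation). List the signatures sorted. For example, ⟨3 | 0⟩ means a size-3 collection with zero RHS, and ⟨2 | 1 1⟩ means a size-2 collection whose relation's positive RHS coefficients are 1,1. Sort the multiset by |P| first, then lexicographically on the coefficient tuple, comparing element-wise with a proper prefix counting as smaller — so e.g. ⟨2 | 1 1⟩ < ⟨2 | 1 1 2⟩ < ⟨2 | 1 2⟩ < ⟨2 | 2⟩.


|primitive collections| = 9. Relations:

  P={3,4}:  v_{3} + v_{4} = 0 ; sig = ⟨2 | 0⟩
  P={1,3}:  v_{1} + v_{3} = v_{2} ; sig = ⟨2 | 1⟩
  P={2,4}:  v_{2} + v_{4} = v_{1} ; sig = ⟨2 | 1⟩
  P={3,7}:  v_{3} + v_{7} = v_{6} ; sig = ⟨2 | 1⟩
  P={4,6}:  v_{4} + v_{6} = v_{7} ; sig = ⟨2 | 1⟩
  P={1,6}:  v_{1} + v_{6} = v_{2} + v_{7} ; sig = ⟨2 | 1 1⟩
  P={0,2,5,6}:  v_{0} + v_{2} + v_{5} + v_{6} = v_{4} ; sig = ⟨4 | 1⟩
  P={0,2,5,7}:  v_{0} + v_{2} + v_{5} + v_{7} = 2·v_{4} ; sig = ⟨4 | 2⟩
  P={0,1,5,7}:  v_{0} + v_{1} + v_{5} + v_{7} = 3·v_{4} ; sig = ⟨4 | 3⟩

Sorted signature multiset PRS(X):
{ ⟨2 | 0⟩,  ⟨2 | 1⟩ ×4,  ⟨2 | 1 1⟩,  ⟨4 | 1⟩,  ⟨4 | 2⟩,  ⟨4 | 3⟩ }


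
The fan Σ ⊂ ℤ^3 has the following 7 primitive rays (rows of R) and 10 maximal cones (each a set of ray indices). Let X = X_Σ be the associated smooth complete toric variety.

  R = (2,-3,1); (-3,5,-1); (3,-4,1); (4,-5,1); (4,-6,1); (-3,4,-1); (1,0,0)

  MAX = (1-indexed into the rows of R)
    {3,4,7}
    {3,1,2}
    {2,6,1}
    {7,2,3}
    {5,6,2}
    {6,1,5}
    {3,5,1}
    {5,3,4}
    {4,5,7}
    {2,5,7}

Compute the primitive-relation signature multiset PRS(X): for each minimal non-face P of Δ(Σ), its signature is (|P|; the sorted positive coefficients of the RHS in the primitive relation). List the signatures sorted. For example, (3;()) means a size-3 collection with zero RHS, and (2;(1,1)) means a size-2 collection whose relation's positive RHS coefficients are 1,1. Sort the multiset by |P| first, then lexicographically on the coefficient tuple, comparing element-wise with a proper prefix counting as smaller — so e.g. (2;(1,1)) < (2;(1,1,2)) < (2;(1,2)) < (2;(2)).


The 9 primitive collections of Σ (r=7, n=3):

  P={3,6}:  v_{3} + v_{6} = 0 — sig = (2;())
  P={2,4}:  v_{2} + v_{4} = v_{7} — sig = (2;(1))
  P={4,6}:  v_{4} + v_{6} = v_{2} + v_{5} — sig = (2;(1,1))
  P={1,7}:  v_{1} + v_{7} = v_{2} + 2·v_{3} — sig = (2;(1,2))
  P={6,7}:  v_{6} + v_{7} = 2·v_{2} + v_{5} — sig = (2;(1,2))
  P={1,4}:  v_{1} + v_{4} = 2·v_{3} — sig = (2;(2))
  P={1,2,5}:  v_{1} + v_{2} + v_{5} = v_{3} — sig = (3;(1))
  P={2,3,5}:  v_{2} + v_{3} + v_{5} = v_{4} — sig = (3;(1))
  P={3,5,7}:  v_{3} + v_{5} + v_{7} = 2·v_{4} — sig = (3;(2))

so the primitive-relation signature multiset is
    (2;())
    (2;(1))
    (2;(1,1))
    (2;(1,2))
    (2;(1,2))
    (2;(2))
    (3;(1))
    (3;(1))
    (3;(2))


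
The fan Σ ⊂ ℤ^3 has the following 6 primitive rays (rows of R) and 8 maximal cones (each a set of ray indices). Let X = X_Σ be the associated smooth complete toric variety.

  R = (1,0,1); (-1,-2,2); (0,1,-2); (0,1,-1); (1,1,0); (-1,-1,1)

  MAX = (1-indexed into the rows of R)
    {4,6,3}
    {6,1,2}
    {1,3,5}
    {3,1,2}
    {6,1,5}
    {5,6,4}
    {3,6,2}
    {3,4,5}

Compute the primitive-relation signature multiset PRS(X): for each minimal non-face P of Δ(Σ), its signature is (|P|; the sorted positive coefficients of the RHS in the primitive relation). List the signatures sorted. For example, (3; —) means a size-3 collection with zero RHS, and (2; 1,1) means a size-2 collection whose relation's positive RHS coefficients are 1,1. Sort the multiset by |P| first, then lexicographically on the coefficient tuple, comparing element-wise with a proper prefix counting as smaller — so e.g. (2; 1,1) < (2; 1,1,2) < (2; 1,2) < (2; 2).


Primitive collections (5):

  P = {1,4}:  v_{1} + v_{4} = v_{5}  ⇒ sig = (2; 1)
  P = {2,4}:  v_{2} + v_{4} = v_{6}  ⇒ sig = (2; 1)
  P = {2,5}:  v_{2} + v_{5} = v_{1} + v_{6}  ⇒ sig = (2; 1,1)
  P = {1,3,6}:  v_{1} + v_{3} + v_{6} = 0  ⇒ sig = (3; —)
  P = {3,5,6}:  v_{3} + v_{5} + v_{6} = v_{4}  ⇒ sig = (3; 1)

Sorted signature multiset PRS(X):
[(2; 1), (2; 1), (2; 1,1), (3; —), (3; 1)]


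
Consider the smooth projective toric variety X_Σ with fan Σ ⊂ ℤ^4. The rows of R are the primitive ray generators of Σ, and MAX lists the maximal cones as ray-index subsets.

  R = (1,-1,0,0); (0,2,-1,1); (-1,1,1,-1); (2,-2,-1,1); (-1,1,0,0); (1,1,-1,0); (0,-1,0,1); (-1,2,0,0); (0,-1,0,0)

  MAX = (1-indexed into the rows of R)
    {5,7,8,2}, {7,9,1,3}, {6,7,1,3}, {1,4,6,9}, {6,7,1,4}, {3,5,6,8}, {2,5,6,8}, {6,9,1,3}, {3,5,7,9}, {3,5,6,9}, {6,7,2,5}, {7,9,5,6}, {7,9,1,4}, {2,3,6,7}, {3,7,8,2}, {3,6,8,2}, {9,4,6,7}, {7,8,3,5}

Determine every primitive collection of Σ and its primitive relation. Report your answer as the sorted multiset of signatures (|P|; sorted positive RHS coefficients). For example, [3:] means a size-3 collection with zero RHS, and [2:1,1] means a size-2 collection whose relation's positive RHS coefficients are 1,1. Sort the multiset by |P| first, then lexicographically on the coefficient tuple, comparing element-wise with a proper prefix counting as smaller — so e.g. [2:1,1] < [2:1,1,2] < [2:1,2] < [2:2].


Δ(Σ) — 9 vertices, 14 min non-faces:

  • {1,5}:  v_{1} + v_{5} = 0  ⇒ sig = [2:]
  • {3,4}:  v_{3} + v_{4} = v_{1}  ⇒ sig = [2:1]
  • {8,9}:  v_{8} + v_{9} = v_{5}  ⇒ sig = [2:1]
  • {4,8}:  v_{4} + v_{8} = v_{6} + v_{7}  ⇒ sig = [2:1,1]
  • {1,8}:  v_{1} + v_{8} = v_{3} + v_{6} + v_{7}  ⇒ sig = [2:1,1,1]
  • {2,9}:  v_{2} + v_{9} = v_{5} + v_{6} + v_{7}  ⇒ sig = [2:1,1,1]
  • {4,5}:  v_{4} + v_{5} = v_{6} + v_{7} + v_{9}  ⇒ sig = [2:1,1,1]
  • {1,2}:  v_{1} + v_{2} = v_{3} + 2·v_{6} + 2·v_{7}  ⇒ sig = [2:1,2,2]
  • {2,4}:  v_{2} + v_{4} = 2·v_{6} + 2·v_{7}  ⇒ sig = [2:2,2]
  • {6,7,8}:  v_{6} + v_{7} + v_{8} = v_{2}  ⇒ sig = [3:1]
  • {2,3,5}:  v_{2} + v_{3} + v_{5} = 2·v_{8}  ⇒ sig = [3:2]
  • {3,6,7,9}:  v_{3} + v_{6} + v_{7} + v_{9} = 0  ⇒ sig = [4:]
  • {1,6,7,9}:  v_{1} + v_{6} + v_{7} + v_{9} = v_{4}  ⇒ sig = [4:1]
  • {3,5,6,7}:  v_{3} + v_{5} + v_{6} + v_{7} = v_{8}  ⇒ sig = [4:1]

Signatures (|P|; sorted positive RHS coefficients), sorted:
[[2:], [2:1], [2:1], [2:1,1], [2:1,1,1], [2:1,1,1], [2:1,1,1], [2:1,2,2], [2:2,2], [3:1], [3:2], [4:], [4:1], [4:1]]


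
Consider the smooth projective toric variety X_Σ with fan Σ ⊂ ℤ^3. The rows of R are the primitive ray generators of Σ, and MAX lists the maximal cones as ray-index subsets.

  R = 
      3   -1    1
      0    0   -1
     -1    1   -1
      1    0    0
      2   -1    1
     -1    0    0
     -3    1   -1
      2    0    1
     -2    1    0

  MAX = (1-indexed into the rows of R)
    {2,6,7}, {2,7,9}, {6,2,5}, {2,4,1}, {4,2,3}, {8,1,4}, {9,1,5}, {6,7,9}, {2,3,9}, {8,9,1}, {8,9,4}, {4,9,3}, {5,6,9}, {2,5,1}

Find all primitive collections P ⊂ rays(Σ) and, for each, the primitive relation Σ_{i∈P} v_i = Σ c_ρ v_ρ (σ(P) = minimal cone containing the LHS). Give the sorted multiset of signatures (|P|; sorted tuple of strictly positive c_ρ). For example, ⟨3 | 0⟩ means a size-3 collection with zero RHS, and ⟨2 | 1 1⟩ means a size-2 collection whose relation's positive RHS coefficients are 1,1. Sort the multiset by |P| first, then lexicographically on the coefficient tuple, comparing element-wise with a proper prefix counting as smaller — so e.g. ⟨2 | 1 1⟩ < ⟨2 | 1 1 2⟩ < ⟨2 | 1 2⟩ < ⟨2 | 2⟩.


Primitive collections (20):

  • {1,7}:  v_{1} + v_{7} = 0  ⟹  sig = ⟨2 | 0⟩
  • {4,6}:  v_{4} + v_{6} = 0  ⟹  sig = ⟨2 | 0⟩
  • {1,6}:  v_{1} + v_{6} = v_{5}  ⟹  sig = ⟨2 | 1⟩
  • {3,5}:  v_{3} + v_{5} = v_{4}  ⟹  sig = ⟨2 | 1⟩
  • {4,5}:  v_{4} + v_{5} = v_{1}  ⟹  sig = ⟨2 | 1⟩
  • {5,7}:  v_{5} + v_{7} = v_{6}  ⟹  sig = ⟨2 | 1⟩
  • {3,6}:  v_{3} + v_{6} = v_{2} + v_{9}  ⟹  sig = ⟨2 | 1 1⟩
  • {4,7}:  v_{4} + v_{7} = v_{2} + v_{9}  ⟹  sig = ⟨2 | 1 1⟩
  • {6,8}:  v_{6} + v_{8} = v_{1} + v_{9}  ⟹  sig = ⟨2 | 1 1⟩
  • {7,8}:  v_{7} + v_{8} = v_{4} + v_{9}  ⟹  sig = ⟨2 | 1 1⟩
  • {5,8}:  v_{5} + v_{8} = 2·v_{1} + v_{9}  ⟹  sig = ⟨2 | 1 2⟩
  • {3,8}:  v_{3} + v_{8} = 3·v_{4} + v_{9}  ⟹  sig = ⟨2 | 1 3⟩
  • {1,3}:  v_{1} + v_{3} = 2·v_{4}  ⟹  sig = ⟨2 | 2⟩
  • {2,8}:  v_{2} + v_{8} = 2·v_{4}  ⟹  sig = ⟨2 | 2⟩
  • {3,7}:  v_{3} + v_{7} = 2·v_{2} + 2·v_{9}  ⟹  sig = ⟨2 | 2 2⟩
  • {2,5,9}:  v_{2} + v_{5} + v_{9} = 0  ⟹  sig = ⟨3 | 0⟩
  • {1,2,9}:  v_{1} + v_{2} + v_{9} = v_{4}  ⟹  sig = ⟨3 | 1⟩
  • {1,4,9}:  v_{1} + v_{4} + v_{9} = v_{8}  ⟹  sig = ⟨3 | 1⟩
  • {2,4,9}:  v_{2} + v_{4} + v_{9} = v_{3}  ⟹  sig = ⟨3 | 1⟩
  • {2,6,9}:  v_{2} + v_{6} + v_{9} = v_{7}  ⟹  sig = ⟨3 | 1⟩

Sorted signature multiset PRS(X):
    |P|=2: 15 collections, coeffs (), (), (1), (1), (1), (1), (1,1), (1,1), (1,1), (1,1), (1,2), (1,3), (2), (2), (2,2)
    |P|=3: 5 collections, coeffs (), (1), (1), (1), (1)


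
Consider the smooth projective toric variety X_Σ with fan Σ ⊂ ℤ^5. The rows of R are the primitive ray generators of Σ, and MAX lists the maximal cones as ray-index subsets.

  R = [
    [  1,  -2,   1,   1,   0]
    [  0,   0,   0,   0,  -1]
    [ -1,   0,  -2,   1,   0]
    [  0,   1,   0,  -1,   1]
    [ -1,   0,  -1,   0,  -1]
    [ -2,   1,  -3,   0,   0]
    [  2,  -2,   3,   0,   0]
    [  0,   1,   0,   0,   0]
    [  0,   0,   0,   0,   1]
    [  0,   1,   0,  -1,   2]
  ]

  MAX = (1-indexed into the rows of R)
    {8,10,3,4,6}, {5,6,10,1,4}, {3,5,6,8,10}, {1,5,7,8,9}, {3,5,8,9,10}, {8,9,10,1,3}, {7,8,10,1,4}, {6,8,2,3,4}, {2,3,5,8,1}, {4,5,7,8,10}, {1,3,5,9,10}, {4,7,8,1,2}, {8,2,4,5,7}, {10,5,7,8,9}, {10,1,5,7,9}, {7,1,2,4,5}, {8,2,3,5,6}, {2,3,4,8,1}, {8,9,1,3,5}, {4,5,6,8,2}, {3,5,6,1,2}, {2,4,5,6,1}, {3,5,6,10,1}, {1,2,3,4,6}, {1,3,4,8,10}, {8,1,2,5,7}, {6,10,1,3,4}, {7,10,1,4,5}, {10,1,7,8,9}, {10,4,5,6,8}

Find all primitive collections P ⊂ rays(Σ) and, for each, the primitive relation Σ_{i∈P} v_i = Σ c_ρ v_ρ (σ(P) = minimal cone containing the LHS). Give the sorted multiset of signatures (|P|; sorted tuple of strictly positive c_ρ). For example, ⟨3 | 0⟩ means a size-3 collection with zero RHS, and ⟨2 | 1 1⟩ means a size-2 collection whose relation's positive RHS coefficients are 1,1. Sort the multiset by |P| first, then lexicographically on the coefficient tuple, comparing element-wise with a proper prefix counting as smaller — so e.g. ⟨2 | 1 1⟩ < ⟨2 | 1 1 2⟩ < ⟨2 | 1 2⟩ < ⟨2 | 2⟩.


10 minimal non-faces of Δ(Σ) (on 10 rays):

  • {2,9}:  v_{2} + v_{9} = 0 — sig = ⟨2 | 0⟩
  • {2,10}:  v_{2} + v_{10} = v_{4} — sig = ⟨2 | 1⟩
  • {3,7}:  v_{3} + v_{7} = v_{1} — sig = ⟨2 | 1⟩
  • {4,9}:  v_{4} + v_{9} = v_{10} — sig = ⟨2 | 1⟩
  • {6,7}:  v_{6} + v_{7} = v_{1} + v_{4} + v_{5} — sig = ⟨2 | 1 1 1⟩
  • {6,9}:  v_{6} + v_{9} = v_{3} + v_{5} + v_{10} — sig = ⟨2 | 1 1 1⟩
  • {1,6,8}:  v_{1} + v_{6} + v_{8} = v_{3} — sig = ⟨3 | 1⟩
  • {3,4,5}:  v_{3} + v_{4} + v_{5} = v_{6} — sig = ⟨3 | 1⟩
  • {1,4,5,8}:  v_{1} + v_{4} + v_{5} + v_{8} = 0 — sig = ⟨4 | 0⟩
  • {1,5,8,10}:  v_{1} + v_{5} + v_{8} + v_{10} = v_{9} — sig = ⟨4 | 1⟩

so the primitive-relation signature multiset is
{ ⟨2 | 0⟩,  ⟨2 | 1⟩ ×3,  ⟨2 | 1 1 1⟩ ×2,  ⟨3 | 1⟩ ×2,  ⟨4 | 0⟩,  ⟨4 | 1⟩ }


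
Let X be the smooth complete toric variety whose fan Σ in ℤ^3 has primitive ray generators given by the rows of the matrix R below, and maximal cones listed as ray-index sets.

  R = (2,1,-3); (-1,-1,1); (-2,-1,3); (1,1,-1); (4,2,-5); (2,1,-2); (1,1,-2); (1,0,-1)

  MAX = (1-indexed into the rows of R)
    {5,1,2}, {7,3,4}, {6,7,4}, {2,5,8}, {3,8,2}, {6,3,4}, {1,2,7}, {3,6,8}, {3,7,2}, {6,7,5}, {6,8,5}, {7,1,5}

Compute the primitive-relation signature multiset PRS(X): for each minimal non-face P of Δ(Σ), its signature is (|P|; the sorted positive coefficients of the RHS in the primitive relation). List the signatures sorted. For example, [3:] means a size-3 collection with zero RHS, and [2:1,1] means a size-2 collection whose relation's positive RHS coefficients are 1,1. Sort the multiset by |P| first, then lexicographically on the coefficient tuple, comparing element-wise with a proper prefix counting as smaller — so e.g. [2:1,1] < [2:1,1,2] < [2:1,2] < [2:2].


The 12 primitive collections of Σ (r=8, n=3):

  P = {1,3}:  v_{1} + v_{3} = 0  →  sig = [2:]
  P = {2,4}:  v_{2} + v_{4} = 0  →  sig = [2:]
  P = {1,6}:  v_{1} + v_{6} = v_{5}  →  sig = [2:1]
  P = {2,6}:  v_{2} + v_{6} = v_{8}  →  sig = [2:1]
  P = {3,5}:  v_{3} + v_{5} = v_{6}  →  sig = [2:1]
  P = {4,8}:  v_{4} + v_{8} = v_{6}  →  sig = [2:1]
  P = {7,8}:  v_{7} + v_{8} = v_{1}  →  sig = [2:1]
  P = {1,4}:  v_{1} + v_{4} = v_{6} + v_{7}  →  sig = [2:1,1]
  P = {1,8}:  v_{1} + v_{8} = v_{2} + v_{5}  →  sig = [2:1,1]
  P = {4,5}:  v_{4} + v_{5} = 2·v_{6} + v_{7}  →  sig = [2:1,2]
  P = {3,6,7}:  v_{3} + v_{6} + v_{7} = v_{4}  →  sig = [3:1]
  P = {2,5,7}:  v_{2} + v_{5} + v_{7} = 2·v_{1}  →  sig = [3:2]

Hence PRS(X_Σ) =
    |P|=2: 10 collections, coeffs (), (), (1), (1), (1), (1), (1), (1,1), (1,1), (1,2)
    |P|=3: 2 collections, coeffs (1), (2)


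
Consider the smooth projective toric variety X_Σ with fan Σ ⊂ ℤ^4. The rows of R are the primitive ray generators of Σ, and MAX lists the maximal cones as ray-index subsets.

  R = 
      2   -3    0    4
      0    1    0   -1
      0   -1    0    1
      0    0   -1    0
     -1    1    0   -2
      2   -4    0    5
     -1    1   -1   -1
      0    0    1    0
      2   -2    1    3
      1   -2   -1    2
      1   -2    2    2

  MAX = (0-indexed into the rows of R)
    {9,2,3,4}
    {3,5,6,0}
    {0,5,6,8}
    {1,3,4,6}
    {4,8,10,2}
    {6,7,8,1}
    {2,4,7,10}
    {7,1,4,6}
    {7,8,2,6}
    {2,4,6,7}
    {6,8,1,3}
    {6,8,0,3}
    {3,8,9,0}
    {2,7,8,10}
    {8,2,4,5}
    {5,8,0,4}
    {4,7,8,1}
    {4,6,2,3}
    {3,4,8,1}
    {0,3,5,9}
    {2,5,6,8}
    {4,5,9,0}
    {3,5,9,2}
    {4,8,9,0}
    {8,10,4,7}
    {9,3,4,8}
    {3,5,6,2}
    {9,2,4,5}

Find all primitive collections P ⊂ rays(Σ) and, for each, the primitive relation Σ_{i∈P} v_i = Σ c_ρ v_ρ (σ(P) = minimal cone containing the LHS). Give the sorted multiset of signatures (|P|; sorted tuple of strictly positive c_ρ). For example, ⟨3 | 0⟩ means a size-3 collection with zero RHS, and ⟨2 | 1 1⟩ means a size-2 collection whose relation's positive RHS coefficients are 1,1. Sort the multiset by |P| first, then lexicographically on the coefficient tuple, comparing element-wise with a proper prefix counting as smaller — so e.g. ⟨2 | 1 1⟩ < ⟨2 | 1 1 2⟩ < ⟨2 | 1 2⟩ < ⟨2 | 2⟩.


Primitive collections (26):

  P={1,2}:  v_{1} + v_{2} = 0  ⟹  sig = ⟨2 | 0⟩
  P={3,7}:  v_{3} + v_{7} = 0  ⟹  sig = ⟨2 | 0⟩
  P={0,2}:  v_{0} + v_{2} = v_{5}  ⟹  sig = ⟨2 | 1⟩
  P={1,5}:  v_{1} + v_{5} = v_{0}  ⟹  sig = ⟨2 | 1⟩
  P={0,1}:  v_{0} + v_{1} = v_{3} + v_{8}  ⟹  sig = ⟨2 | 1 1⟩
  P={0,7}:  v_{0} + v_{7} = v_{2} + v_{8}  ⟹  sig = ⟨2 | 1 1⟩
  P={6,10}:  v_{6} + v_{10} = v_{2} + v_{7}  ⟹  sig = ⟨2 | 1 1⟩
  P={7,9}:  v_{7} + v_{9} = v_{0} + v_{4}  ⟹  sig = ⟨2 | 1 1⟩
  P={1,10}:  v_{1} + v_{10} = v_{4} + v_{7} + v_{8}  ⟹  sig = ⟨2 | 1 1 1⟩
  P={3,10}:  v_{3} + v_{10} = v_{2} + v_{4} + v_{8}  ⟹  sig = ⟨2 | 1 1 1⟩
  P={1,9}:  v_{1} + v_{9} = 2·v_{3} + v_{4} + v_{8}  ⟹  sig = ⟨2 | 1 1 2⟩
  P={9,10}:  v_{9} + v_{10} = 2·v_{4} + v_{5} + v_{8}  ⟹  sig = ⟨2 | 1 1 2⟩
  P={5,7}:  v_{5} + v_{7} = 2·v_{2} + v_{8}  ⟹  sig = ⟨2 | 1 2⟩
  P={6,9}:  v_{6} + v_{9} = v_{2} + 2·v_{3}  ⟹  sig = ⟨2 | 1 2⟩
  P={0,10}:  v_{0} + v_{10} = 2·v_{2} + v_{4} + 2·v_{8}  ⟹  sig = ⟨2 | 1 2 2⟩
  P={5,10}:  v_{5} + v_{10} = 3·v_{2} + v_{4} + 2·v_{8}  ⟹  sig = ⟨2 | 1 2 3⟩
  P={4,6,8}:  v_{4} + v_{6} + v_{8} = 0  ⟹  sig = ⟨3 | 0⟩
  P={0,3,4}:  v_{0} + v_{3} + v_{4} = v_{9}  ⟹  sig = ⟨3 | 1⟩
  P={2,3,8}:  v_{2} + v_{3} + v_{8} = v_{0}  ⟹  sig = ⟨3 | 1⟩
  P={0,4,6}:  v_{0} + v_{4} + v_{6} = v_{2} + v_{3}  ⟹  sig = ⟨3 | 1 1⟩
  P={3,4,5}:  v_{3} + v_{4} + v_{5} = v_{2} + v_{9}  ⟹  sig = ⟨3 | 1 1⟩
  P={2,8,9}:  v_{2} + v_{8} + v_{9} = 2·v_{0} + v_{4}  ⟹  sig = ⟨3 | 1 2⟩
  P={4,5,6}:  v_{4} + v_{5} + v_{6} = 2·v_{2} + v_{3}  ⟹  sig = ⟨3 | 1 2⟩
  P={5,8,9}:  v_{5} + v_{8} + v_{9} = 3·v_{0} + v_{4}  ⟹  sig = ⟨3 | 1 3⟩
  P={3,5,8}:  v_{3} + v_{5} + v_{8} = 2·v_{0}  ⟹  sig = ⟨3 | 2⟩
  P={2,4,7,8}:  v_{2} + v_{4} + v_{7} + v_{8} = v_{10}  ⟹  sig = ⟨4 | 1⟩

Signatures (|P|; sorted positive RHS coefficients), sorted:
    |P|=2: 16 collections, coeffs (), (), (1), (1), (1,1), (1,1), (1,1), (1,1), (1,1,1), (1,1,1), (1,1,2), (1,1,2), (1,2), (1,2), (1,2,2), (1,2,3)
    |P|=3: 9 collections, coeffs (), (1), (1), (1,1), (1,1), (1,2), (1,2), (1,3), (2)
    |P|=4: 1 collection, coeffs (1)


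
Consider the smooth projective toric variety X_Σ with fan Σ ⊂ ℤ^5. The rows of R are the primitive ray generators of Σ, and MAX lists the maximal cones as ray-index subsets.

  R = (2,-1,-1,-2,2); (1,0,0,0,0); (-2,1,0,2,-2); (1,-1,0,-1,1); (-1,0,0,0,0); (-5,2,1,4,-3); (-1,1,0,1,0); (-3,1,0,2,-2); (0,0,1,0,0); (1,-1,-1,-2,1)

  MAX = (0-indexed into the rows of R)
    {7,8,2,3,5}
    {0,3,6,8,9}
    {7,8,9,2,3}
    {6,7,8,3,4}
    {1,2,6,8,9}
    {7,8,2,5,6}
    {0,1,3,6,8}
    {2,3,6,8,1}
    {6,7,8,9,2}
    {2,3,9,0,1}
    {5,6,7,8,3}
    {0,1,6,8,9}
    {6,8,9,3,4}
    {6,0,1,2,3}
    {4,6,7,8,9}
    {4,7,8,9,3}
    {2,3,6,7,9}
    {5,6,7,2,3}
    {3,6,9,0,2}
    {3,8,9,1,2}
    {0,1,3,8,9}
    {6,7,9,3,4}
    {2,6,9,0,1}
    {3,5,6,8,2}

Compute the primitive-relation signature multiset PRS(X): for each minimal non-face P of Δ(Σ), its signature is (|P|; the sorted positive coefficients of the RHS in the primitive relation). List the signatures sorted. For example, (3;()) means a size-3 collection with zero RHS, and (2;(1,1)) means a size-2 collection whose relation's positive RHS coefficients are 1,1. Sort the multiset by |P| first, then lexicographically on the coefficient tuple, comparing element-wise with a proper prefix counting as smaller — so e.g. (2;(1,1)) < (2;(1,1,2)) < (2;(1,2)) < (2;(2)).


Minimal non-faces — 14 found among 10 rays, 24 max cones:

  • {1,4}:  v_{1} + v_{4} = 0  →  sig = (2;())
  • {1,7}:  v_{1} + v_{7} = v_{2}  →  sig = (2;(1))
  • {2,4}:  v_{2} + v_{4} = v_{7}  →  sig = (2;(1))
  • {5,9}:  v_{5} + v_{9} = v_{4} + v_{7}  →  sig = (2;(1,1))
  • {0,4}:  v_{0} + v_{4} = v_{3} + v_{6} + v_{9}  →  sig = (2;(1,1,1))
  • {0,5}:  v_{0} + v_{5} = v_{3} + v_{6} + v_{7}  →  sig = (2;(1,1,1))
  • {0,7}:  v_{0} + v_{7} = v_{2} + v_{3} + v_{6} + v_{9}  →  sig = (2;(1,1,1,1))
  • {1,5}:  v_{1} + v_{5} = 2·v_{2} + v_{3} + v_{6} + v_{8}  →  sig = (2;(1,1,1,2))
  • {4,5}:  v_{4} + v_{5} = v_{3} + v_{6} + 2·v_{7} + v_{8}  →  sig = (2;(1,1,1,2))
  • {0,2,8}:  v_{0} + v_{2} + v_{8} = 0  →  sig = (3;())
  • {1,3,6,9}:  v_{1} + v_{3} + v_{6} + v_{9} = v_{0}  →  sig = (4;(1))
  • {2,3,6,7,8}:  v_{2} + v_{3} + v_{6} + v_{7} + v_{8} = v_{5}  →  sig = (5;(1))
  • {2,3,6,8,9}:  v_{2} + v_{3} + v_{6} + v_{8} + v_{9} = v_{4}  →  sig = (5;(1))
  • {3,6,7,8,9}:  v_{3} + v_{6} + v_{7} + v_{8} + v_{9} = 2·v_{4}  →  sig = (5;(2))

Hence PRS(X_Σ) =
[(2;()), (2;(1)), (2;(1)), (2;(1,1)), (2;(1,1,1)), (2;(1,1,1)), (2;(1,1,1,1)), (2;(1,1,1,2)), (2;(1,1,1,2)), (3;()), (4;(1)), (5;(1)), (5;(1)), (5;(2))]
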